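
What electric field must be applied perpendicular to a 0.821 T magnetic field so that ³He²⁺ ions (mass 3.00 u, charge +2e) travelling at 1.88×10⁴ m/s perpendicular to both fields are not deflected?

For straight-line motion qE = qvB, so E = vB.
E = 1.88×10⁴ × 0.821 = 1.54×10⁴ V/m.

E = 1.54×10⁴ V/m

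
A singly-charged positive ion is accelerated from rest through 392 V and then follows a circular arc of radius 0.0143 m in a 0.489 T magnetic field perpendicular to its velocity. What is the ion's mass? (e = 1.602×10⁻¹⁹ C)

Combine |q|V = ½mv² and r = mv/(|q|B): eliminate v to get m = qB²r²/(2V).
m = (1.602×10⁻¹⁹)(0.489)²(0.0143)²/(2·392) ≈ 9.99×10⁻²⁷ kg.

m ≈ 9.99×10⁻²⁷ kg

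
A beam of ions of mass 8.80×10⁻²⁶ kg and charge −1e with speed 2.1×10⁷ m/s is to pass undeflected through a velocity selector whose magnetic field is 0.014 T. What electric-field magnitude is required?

E = 2.9×10⁵ V/m

For straight-line motion qE = qvB, so E = vB.
E = 2.1×10⁷ × 0.014 = 2.9×10⁵ V/m.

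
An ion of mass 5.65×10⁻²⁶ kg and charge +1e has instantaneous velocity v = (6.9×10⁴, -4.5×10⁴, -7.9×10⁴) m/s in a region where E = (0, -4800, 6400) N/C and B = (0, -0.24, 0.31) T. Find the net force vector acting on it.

F ≈ (-5.27×10⁻¹⁵, -4.20×10⁻¹⁵, -1.63×10⁻¹⁵) N

v×B = (-3.29×10⁴, -2.14×10⁴, -1.66×10⁴) N/C.
E + v×B = (-3.29×10⁴, -2.62×10⁴, -1.02×10⁴) N/C.
F = q(E + v×B) = (1.602×10⁻¹⁹ C)·(-3.29×10⁴, -2.62×10⁴, -1.02×10⁴) = (-5.27×10⁻¹⁵, -4.20×10⁻¹⁵, -1.63×10⁻¹⁵) N.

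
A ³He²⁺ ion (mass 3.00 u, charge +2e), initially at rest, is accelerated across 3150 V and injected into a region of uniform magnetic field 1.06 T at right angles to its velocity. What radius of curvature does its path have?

Acceleration: |q|V = ½mv² ⇒ v = √(2|q|V/m) = √(2·3.204×10⁻¹⁹·3150/4.983×10⁻²⁷) ≈ 6.365×10⁵ m/s.
In the field: r = mv/(|q|B) = (4.983×10⁻²⁷)(6.365×10⁵)/((3.204×10⁻¹⁹)(1.06)) ≈ 9.34×10⁻³ m.

r ≈ 9.34×10⁻³ m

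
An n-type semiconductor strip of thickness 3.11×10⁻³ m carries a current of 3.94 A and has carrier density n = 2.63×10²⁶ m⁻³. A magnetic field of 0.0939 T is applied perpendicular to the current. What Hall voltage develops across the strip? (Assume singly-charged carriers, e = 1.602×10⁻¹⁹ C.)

V_H ≈ 2.82×10⁻⁶ V

V_H = IB/(n e t).
V_H = (3.94)(0.0939)/((2.63×10²⁶)(1.602×10⁻¹⁹)(3.11×10⁻³)) ≈ 2.82×10⁻⁶ V.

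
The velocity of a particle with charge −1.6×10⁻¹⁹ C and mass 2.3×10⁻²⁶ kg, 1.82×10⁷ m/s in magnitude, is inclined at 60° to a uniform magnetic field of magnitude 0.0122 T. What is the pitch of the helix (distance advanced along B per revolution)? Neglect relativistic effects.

v∥ = v cosθ = 1.82×10⁷·cos60° ≈ 9.100×10⁶ m/s.
T = 2πm/(|q|B) = 2π(2.3×10⁻²⁶)/((1.6×10⁻¹⁹)(0.0122)) ≈ 7.403×10⁻⁵ s.
pitch = v∥ T = (9.100×10⁶)(7.403×10⁻⁵) ≈ 674 m.

p ≈ 674 m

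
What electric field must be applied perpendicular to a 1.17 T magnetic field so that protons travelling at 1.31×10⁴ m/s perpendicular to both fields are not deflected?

For straight-line motion qE = qvB, so E = vB.
E = 1.31×10⁴ × 1.17 = 1.53×10⁴ V/m.

E = 1.53×10⁴ V/m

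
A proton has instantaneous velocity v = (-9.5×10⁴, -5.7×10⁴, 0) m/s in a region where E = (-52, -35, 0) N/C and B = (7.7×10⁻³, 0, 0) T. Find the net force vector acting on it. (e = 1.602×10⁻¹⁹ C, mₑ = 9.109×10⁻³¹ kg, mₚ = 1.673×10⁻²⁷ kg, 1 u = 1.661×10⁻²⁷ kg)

v×B = (0, 0, 439) N/C.
E + v×B = (-52.0, -35.0, 439) N/C.
F = q(E + v×B) = (1.602×10⁻¹⁹ C)·(-52.0, -35.0, 439) = (-8.33×10⁻¹⁸, -5.61×10⁻¹⁸, 7.03×10⁻¹⁷) N.

F ≈ (-8.33×10⁻¹⁸, -5.61×10⁻¹⁸, 7.03×10⁻¹⁷) N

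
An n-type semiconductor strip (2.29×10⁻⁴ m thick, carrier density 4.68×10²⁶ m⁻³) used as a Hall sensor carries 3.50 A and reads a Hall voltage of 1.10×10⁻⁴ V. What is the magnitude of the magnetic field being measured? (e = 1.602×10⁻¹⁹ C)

B ≈ 0.540 T

From V_H = IB/(n e t), B = V_H n e t / I.
B = (1.10×10⁻⁴)(4.68×10²⁶)(1.602×10⁻¹⁹)(2.29×10⁻⁴)/3.50 ≈ 0.540 T.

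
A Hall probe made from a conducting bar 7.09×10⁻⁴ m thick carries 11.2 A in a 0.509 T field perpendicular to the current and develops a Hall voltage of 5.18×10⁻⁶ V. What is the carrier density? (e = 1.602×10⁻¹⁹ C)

From V_H = IB/(n e t), n = IB/(V_H e t).
n = (11.2)(0.509)/((5.18×10⁻⁶)(1.602×10⁻¹⁹)(7.09×10⁻⁴)) ≈ 9.69×10²⁷ m⁻³.

n ≈ 9.69×10²⁷ m⁻³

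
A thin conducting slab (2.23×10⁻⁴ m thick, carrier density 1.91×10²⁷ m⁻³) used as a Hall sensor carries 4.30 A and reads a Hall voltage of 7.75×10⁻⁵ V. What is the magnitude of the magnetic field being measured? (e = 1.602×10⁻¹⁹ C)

From V_H = IB/(n e t), B = V_H n e t / I.
B = (7.75×10⁻⁵)(1.91×10²⁷)(1.602×10⁻¹⁹)(2.23×10⁻⁴)/4.30 ≈ 1.23 T.

B ≈ 1.23 T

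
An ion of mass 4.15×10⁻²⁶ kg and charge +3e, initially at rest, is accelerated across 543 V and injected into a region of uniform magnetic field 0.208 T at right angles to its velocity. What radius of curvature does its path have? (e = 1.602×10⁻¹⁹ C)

r ≈ 0.0466 m

Acceleration: |q|V = ½mv² ⇒ v = √(2|q|V/m) = √(2·4.806×10⁻¹⁹·543/4.15×10⁻²⁶) ≈ 1.121×10⁵ m/s.
In the field: r = mv/(|q|B) = (4.15×10⁻²⁶)(1.121×10⁵)/((4.806×10⁻¹⁹)(0.208)) ≈ 0.0466 m.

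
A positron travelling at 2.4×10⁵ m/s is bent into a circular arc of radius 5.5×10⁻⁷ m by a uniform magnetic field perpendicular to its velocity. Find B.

B ≈ 2.5 T

From |q|vB = mv²/r, B = mv/(|q|r).
B = (9.109×10⁻³¹)(2.4×10⁵)/((1.602×10⁻¹⁹)(5.5×10⁻⁷)) ≈ 2.5 T.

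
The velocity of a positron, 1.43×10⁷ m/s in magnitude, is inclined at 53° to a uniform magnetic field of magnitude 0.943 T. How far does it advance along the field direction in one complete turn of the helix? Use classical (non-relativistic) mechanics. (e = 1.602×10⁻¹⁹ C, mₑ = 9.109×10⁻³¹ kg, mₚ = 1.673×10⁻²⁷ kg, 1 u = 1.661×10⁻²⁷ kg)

p ≈ 3.26×10⁻⁴ m

v∥ = v cosθ = 1.43×10⁷·cos53° ≈ 8.606×10⁶ m/s.
T = 2πm/(|q|B) = 2π(9.109×10⁻³¹)/((1.602×10⁻¹⁹)(0.943)) ≈ 3.789×10⁻¹¹ s.
pitch = v∥ T = (8.606×10⁶)(3.789×10⁻¹¹) ≈ 3.26×10⁻⁴ m.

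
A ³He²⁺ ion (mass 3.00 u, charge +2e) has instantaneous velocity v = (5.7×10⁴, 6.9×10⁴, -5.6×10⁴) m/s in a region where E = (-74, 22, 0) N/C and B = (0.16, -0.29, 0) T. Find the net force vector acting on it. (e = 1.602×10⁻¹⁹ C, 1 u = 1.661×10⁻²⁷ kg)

v×B = (-1.62×10⁴, -8960, -2.76×10⁴) N/C.
E + v×B = (-1.63×10⁴, -8940, -2.76×10⁴) N/C.
F = q(E + v×B) = (3.204×10⁻¹⁹ C)·(-1.63×10⁴, -8940, -2.76×10⁴) = (-5.23×10⁻¹⁵, -2.86×10⁻¹⁵, -8.83×10⁻¹⁵) N.

F ≈ (-5.23×10⁻¹⁵, -2.86×10⁻¹⁵, -8.83×10⁻¹⁵) N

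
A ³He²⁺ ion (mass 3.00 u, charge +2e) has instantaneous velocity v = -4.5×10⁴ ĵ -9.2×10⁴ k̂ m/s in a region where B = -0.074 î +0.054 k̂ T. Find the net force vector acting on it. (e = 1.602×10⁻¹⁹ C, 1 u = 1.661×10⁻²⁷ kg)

F ≈ (-7.79×10⁻¹⁶, 2.18×10⁻¹⁵, -1.07×10⁻¹⁵) N

v×B = (-2430, 6810, -3330) N/C.
F = q v×B = (3.204×10⁻¹⁹ C)·(-2430, 6810, -3330) = (-7.79×10⁻¹⁶, 2.18×10⁻¹⁵, -1.07×10⁻¹⁵) N.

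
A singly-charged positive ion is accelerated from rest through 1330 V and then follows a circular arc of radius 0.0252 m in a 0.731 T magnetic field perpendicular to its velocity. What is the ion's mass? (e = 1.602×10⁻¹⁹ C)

Combine |q|V = ½mv² and r = mv/(|q|B): eliminate v to get m = qB²r²/(2V).
m = (1.602×10⁻¹⁹)(0.731)²(0.0252)²/(2·1330) ≈ 2.04×10⁻²⁶ kg.

m ≈ 2.04×10⁻²⁶ kg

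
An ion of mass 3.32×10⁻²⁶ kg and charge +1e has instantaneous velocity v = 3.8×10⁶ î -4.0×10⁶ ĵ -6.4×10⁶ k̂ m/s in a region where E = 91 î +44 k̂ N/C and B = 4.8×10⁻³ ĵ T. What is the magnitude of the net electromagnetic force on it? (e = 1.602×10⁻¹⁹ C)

|F| ≈ 5.74×10⁻¹⁵ N

v×B = (3.07×10⁴, 0, 1.82×10⁴) N/C.
E + v×B = (3.08×10⁴, 0, 1.83×10⁴) N/C.
F = q(E + v×B) = (1.602×10⁻¹⁹ C)·(3.08×10⁴, 0, 1.83×10⁴) = (4.94×10⁻¹⁵, 0, 2.93×10⁻¹⁵) N.
|F| = 5.74×10⁻¹⁵ N.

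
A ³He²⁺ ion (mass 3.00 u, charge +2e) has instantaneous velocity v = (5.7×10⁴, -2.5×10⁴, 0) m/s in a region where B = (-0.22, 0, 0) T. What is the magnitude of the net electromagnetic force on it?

v×B = (0, 0, -5500) N/C.
F = q v×B = (3.204×10⁻¹⁹ C)·(0, 0, -5500) = (0, 0, -1.76×10⁻¹⁵) N.
|F| = 1.76×10⁻¹⁵ N.

|F| ≈ 1.76×10⁻¹⁵ N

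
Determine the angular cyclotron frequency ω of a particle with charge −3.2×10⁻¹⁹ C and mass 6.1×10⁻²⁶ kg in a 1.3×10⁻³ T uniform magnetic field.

ω ≈ 6800 rad/s

ω = |q|B/m.
ω = (3.2×10⁻¹⁹)(1.3×10⁻³)/6.1×10⁻²⁶ ≈ 6800 rad/s.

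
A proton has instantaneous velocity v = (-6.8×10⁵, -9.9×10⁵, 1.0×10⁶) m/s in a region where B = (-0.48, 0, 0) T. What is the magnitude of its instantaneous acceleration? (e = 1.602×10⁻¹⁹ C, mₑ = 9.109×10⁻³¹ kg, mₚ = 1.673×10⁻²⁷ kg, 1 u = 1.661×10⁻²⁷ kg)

|a| ≈ 6.47×10¹³ m/s²

v×B = (0, -4.80×10⁵, -4.75×10⁵) N/C.
F = q v×B = (1.602×10⁻¹⁹ C)·(0, -4.80×10⁵, -4.75×10⁵) = (0, -7.69×10⁻¹⁴, -7.61×10⁻¹⁴) N.
|a| = |F|/m = 1.082×10⁻¹³/1.673×10⁻²⁷ ≈ 6.47×10¹³ m/s².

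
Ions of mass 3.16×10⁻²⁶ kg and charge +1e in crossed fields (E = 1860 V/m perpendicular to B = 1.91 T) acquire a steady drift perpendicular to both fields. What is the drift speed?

v_d ≈ 974 m/s

The steady drift has the magnetic force balancing the electric force, so v_d = E/B.
v_d = 1860/1.91 = 974 m/s.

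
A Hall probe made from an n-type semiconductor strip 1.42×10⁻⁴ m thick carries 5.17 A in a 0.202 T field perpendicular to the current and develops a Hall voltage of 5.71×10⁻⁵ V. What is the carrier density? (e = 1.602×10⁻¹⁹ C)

n ≈ 8.04×10²⁶ m⁻³

From V_H = IB/(n e t), n = IB/(V_H e t).
n = (5.17)(0.202)/((5.71×10⁻⁵)(1.602×10⁻¹⁹)(1.42×10⁻⁴)) ≈ 8.04×10²⁶ m⁻³.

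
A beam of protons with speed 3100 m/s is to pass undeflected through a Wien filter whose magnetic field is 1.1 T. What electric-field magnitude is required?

E = 3400 V/m

For straight-line motion qE = qvB, so E = vB.
E = 3100 × 1.1 = 3400 V/m.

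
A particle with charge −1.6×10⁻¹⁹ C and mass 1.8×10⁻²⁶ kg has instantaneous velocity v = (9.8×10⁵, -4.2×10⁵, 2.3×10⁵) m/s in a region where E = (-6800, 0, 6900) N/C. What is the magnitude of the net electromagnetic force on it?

Only an electric field acts, so F = qE = (−1.6×10⁻¹⁹ C)·(-6800, 0, 6900) = (1.09×10⁻¹⁵, 0, -1.10×10⁻¹⁵) N.
|F| = 1.55×10⁻¹⁵ N.

|F| ≈ 1.55×10⁻¹⁵ N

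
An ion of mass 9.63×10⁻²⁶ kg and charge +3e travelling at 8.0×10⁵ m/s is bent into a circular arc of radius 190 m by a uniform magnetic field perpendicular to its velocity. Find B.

B ≈ 8.4×10⁻⁴ T

From |q|vB = mv²/r, B = mv/(|q|r).
B = (9.63×10⁻²⁶)(8.0×10⁵)/((4.806×10⁻¹⁹)(190)) ≈ 8.4×10⁻⁴ T.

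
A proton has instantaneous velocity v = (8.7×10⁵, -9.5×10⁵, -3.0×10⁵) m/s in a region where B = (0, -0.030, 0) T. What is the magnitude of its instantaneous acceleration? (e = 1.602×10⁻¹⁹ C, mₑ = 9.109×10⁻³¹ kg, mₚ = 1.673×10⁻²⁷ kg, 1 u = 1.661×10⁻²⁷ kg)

|a| ≈ 2.64×10¹² m/s²

v×B = (-9000, 0, -2.61×10⁴) N/C.
F = q v×B = (1.602×10⁻¹⁹ C)·(-9000, 0, -2.61×10⁴) = (-1.44×10⁻¹⁵, 0, -4.18×10⁻¹⁵) N.
|a| = |F|/m = 4.423×10⁻¹⁵/1.673×10⁻²⁷ ≈ 2.64×10¹² m/s².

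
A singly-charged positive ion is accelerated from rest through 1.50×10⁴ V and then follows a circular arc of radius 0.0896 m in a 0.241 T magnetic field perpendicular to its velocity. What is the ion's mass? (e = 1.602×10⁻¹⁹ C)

m ≈ 2.49×10⁻²⁷ kg

Combine |q|V = ½mv² and r = mv/(|q|B): eliminate v to get m = qB²r²/(2V).
m = (1.602×10⁻¹⁹)(0.241)²(0.0896)²/(2·1.50×10⁴) ≈ 2.49×10⁻²⁷ kg.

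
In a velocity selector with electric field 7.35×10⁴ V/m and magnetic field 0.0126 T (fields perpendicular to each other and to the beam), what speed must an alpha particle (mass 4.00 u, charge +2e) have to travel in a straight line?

Straight-line motion ⇒ electric and magnetic forces cancel, so E = vB.
v = E/B = 7.35×10⁴/0.0126 = 5.83×10⁶ m/s.

v = 5.83×10⁶ m/s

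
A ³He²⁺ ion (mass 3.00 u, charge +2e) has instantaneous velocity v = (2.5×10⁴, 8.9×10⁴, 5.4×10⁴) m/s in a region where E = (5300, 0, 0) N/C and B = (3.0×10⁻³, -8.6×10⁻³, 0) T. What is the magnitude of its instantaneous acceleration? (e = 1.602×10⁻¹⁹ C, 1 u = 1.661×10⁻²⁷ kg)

v×B = (464, 162, -482) N/C.
E + v×B = (5760, 162, -482) N/C.
F = q(E + v×B) = (3.204×10⁻¹⁹ C)·(5760, 162, -482) = (1.85×10⁻¹⁵, 5.19×10⁻¹⁷, -1.54×10⁻¹⁶) N.
|a| = |F|/m = 1.854×10⁻¹⁵/4.983×10⁻²⁷ ≈ 3.72×10¹¹ m/s².

|a| ≈ 3.72×10¹¹ m/s²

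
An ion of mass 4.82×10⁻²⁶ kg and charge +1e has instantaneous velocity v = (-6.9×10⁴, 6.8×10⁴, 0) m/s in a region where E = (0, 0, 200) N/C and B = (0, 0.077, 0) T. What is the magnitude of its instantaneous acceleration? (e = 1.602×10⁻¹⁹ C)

v×B = (0, 0, -5310) N/C.
E + v×B = (0, 0, -5110) N/C.
F = q(E + v×B) = (1.602×10⁻¹⁹ C)·(0, 0, -5110) = (0, 0, -8.19×10⁻¹⁶) N.
|a| = |F|/m = 8.191×10⁻¹⁶/4.82×10⁻²⁶ ≈ 1.70×10¹⁰ m/s².

|a| ≈ 1.70×10¹⁰ m/s²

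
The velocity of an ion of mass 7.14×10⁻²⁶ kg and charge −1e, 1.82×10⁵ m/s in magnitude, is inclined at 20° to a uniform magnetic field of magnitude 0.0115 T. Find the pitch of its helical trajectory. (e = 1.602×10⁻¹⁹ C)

v∥ = v cosθ = 1.82×10⁵·cos20° ≈ 1.710×10⁵ m/s.
T = 2πm/(|q|B) = 2π(7.14×10⁻²⁶)/((1.602×10⁻¹⁹)(0.0115)) ≈ 2.435×10⁻⁴ s.
pitch = v∥ T = (1.710×10⁵)(2.435×10⁻⁴) ≈ 41.6 m.

p ≈ 41.6 m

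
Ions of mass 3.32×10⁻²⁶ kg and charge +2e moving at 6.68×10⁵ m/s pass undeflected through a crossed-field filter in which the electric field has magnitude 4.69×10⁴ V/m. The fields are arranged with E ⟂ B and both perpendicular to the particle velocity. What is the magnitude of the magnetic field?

B = 0.0702 T

Balance of forces in the selector: qE = qvB ⇒ B = E/v.
B = 4.69×10⁴/6.68×10⁵ = 0.0702 T.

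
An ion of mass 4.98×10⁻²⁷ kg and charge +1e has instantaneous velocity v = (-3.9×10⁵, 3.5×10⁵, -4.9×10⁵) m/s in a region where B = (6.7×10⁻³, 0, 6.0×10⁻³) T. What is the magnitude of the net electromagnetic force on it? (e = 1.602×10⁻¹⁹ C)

v×B = (2100, -943, -2340) N/C.
F = q v×B = (1.602×10⁻¹⁹ C)·(2100, -943, -2340) = (3.36×10⁻¹⁶, -1.51×10⁻¹⁶, -3.76×10⁻¹⁶) N.
|F| = 5.26×10⁻¹⁶ N.

|F| ≈ 5.26×10⁻¹⁶ N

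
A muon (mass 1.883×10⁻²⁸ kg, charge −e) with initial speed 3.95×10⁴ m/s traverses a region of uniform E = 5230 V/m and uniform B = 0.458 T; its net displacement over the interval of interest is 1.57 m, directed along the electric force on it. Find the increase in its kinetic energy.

The magnetic force is always ⟂ v and does no work; only the electric force changes KE.
ΔKE = F_E · d = |q|E d = (1.602×10⁻¹⁹)(5230)(1.57) ≈ 1.32×10⁻¹⁵ J.

ΔKE ≈ 1.32×10⁻¹⁵ J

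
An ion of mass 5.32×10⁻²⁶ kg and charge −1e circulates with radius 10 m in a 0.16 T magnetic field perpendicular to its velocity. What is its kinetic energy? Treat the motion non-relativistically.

v = |q|Br/m, then KE = ½mv² = (qBr)²/(2m).
v = (1.602×10⁻¹⁹)(0.16)(10)/5.32×10⁻²⁶ ≈ 4.818×10⁶ m/s.
KE = ½(5.32×10⁻²⁶)(4.818×10⁶)² ≈ 6.2×10⁻¹³ J = 3.9×10⁶ eV.

KE ≈ 3.9×10⁶ eV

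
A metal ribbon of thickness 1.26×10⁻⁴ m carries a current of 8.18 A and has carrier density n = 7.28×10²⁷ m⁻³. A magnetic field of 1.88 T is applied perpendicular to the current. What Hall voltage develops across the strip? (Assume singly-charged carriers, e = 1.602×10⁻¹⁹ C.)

V_H ≈ 1.05×10⁻⁴ V

V_H = IB/(n e t).
V_H = (8.18)(1.88)/((7.28×10²⁷)(1.602×10⁻¹⁹)(1.26×10⁻⁴)) ≈ 1.05×10⁻⁴ V.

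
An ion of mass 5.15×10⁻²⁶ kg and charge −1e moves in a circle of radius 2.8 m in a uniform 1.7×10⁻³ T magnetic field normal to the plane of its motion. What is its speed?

From |q|vB = mv²/r, v = |q|Br/m.
v = (1.602×10⁻¹⁹)(1.7×10⁻³)(2.8)/5.15×10⁻²⁶ ≈ 1.5×10⁴ m/s.

v ≈ 1.5×10⁴ m/s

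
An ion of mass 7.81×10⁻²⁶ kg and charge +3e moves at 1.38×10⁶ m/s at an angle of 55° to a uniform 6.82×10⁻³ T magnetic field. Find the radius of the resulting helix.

v⊥ = v sinθ = 1.38×10⁶·sin55° ≈ 1.130×10⁶ m/s.
r = m v⊥/(|q|B) = (7.81×10⁻²⁶)(1.130×10⁶)/((4.806×10⁻¹⁹)(6.82×10⁻³)) ≈ 26.9 m.

r ≈ 26.9 m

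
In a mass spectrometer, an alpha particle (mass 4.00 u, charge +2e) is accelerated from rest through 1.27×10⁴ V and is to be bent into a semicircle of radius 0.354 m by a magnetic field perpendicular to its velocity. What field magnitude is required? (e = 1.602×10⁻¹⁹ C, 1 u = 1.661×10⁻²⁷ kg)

B ≈ 0.0648 T

v = √(2|q|V/m) = √(2·3.204×10⁻¹⁹·1.27×10⁴/6.644×10⁻²⁷) ≈ 1.107×10⁶ m/s.
B = mv/(|q|r) = (6.644×10⁻²⁷)(1.107×10⁶)/((3.204×10⁻¹⁹)(0.354)) ≈ 0.0648 T.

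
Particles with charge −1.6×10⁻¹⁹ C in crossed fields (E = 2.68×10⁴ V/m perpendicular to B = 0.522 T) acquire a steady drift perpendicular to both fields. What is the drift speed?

The steady drift has the magnetic force balancing the electric force, so v_d = E/B.
v_d = 2.68×10⁴/0.522 = 5.13×10⁴ m/s.

v_d ≈ 5.13×10⁴ m/s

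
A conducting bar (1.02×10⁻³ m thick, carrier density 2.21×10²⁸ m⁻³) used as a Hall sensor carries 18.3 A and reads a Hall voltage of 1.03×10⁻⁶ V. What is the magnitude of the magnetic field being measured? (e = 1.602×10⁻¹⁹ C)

B ≈ 0.203 T

From V_H = IB/(n e t), B = V_H n e t / I.
B = (1.03×10⁻⁶)(2.21×10²⁸)(1.602×10⁻¹⁹)(1.02×10⁻³)/18.3 ≈ 0.203 T.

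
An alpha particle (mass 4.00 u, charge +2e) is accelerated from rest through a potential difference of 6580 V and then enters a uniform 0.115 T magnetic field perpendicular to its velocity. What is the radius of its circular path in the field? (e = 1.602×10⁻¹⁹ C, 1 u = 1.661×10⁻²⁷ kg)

Acceleration: |q|V = ½mv² ⇒ v = √(2|q|V/m) = √(2·3.204×10⁻¹⁹·6580/6.644×10⁻²⁷) ≈ 7.966×10⁵ m/s.
In the field: r = mv/(|q|B) = (6.644×10⁻²⁷)(7.966×10⁵)/((3.204×10⁻¹⁹)(0.115)) ≈ 0.144 m.

r ≈ 0.144 m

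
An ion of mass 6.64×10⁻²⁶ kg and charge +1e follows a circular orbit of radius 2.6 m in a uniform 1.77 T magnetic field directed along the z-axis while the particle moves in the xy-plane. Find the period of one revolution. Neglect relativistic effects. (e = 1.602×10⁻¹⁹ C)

The cyclotron period depends only on m, q, B: T = 2πm/(|q|B).
T = 2π(6.64×10⁻²⁶)/((1.602×10⁻¹⁹)(1.77)) ≈ 1.47×10⁻⁶ s.

T ≈ 1.47×10⁻⁶ s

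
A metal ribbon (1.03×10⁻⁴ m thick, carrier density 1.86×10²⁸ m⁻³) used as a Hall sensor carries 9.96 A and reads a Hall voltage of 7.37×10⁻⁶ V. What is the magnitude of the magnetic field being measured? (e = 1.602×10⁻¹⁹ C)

B ≈ 0.227 T

From V_H = IB/(n e t), B = V_H n e t / I.
B = (7.37×10⁻⁶)(1.86×10²⁸)(1.602×10⁻¹⁹)(1.03×10⁻⁴)/9.96 ≈ 0.227 T.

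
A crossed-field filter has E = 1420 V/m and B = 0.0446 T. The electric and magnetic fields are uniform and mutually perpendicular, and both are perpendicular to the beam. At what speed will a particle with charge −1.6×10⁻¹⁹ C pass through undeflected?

v = 3.18×10⁴ m/s

Straight-line motion ⇒ electric and magnetic forces cancel, so E = vB.
v = E/B = 1420/0.0446 = 3.18×10⁴ m/s.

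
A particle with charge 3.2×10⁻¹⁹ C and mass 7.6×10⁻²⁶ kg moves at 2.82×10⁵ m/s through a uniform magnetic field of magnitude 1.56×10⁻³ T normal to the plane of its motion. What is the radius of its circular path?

The magnetic force provides the centripetal force: |q|vB = mv²/r.
r = mv/(|q|B) = (7.6×10⁻²⁶)(2.82×10⁵)/((3.2×10⁻¹⁹)(1.56×10⁻³)) ≈ 42.9 m.

r ≈ 42.9 m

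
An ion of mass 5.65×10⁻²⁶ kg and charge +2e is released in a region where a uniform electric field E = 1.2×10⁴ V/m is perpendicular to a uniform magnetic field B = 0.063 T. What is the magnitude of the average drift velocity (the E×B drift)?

v_d ≈ 1.9×10⁵ m/s

The E×B drift speed is v_d = E/B.
v_d = 1.2×10⁴/0.063 = 1.9×10⁵ m/s.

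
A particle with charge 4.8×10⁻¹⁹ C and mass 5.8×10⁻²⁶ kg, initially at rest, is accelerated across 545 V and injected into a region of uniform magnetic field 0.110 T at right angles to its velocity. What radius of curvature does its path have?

r ≈ 0.104 m

Acceleration: |q|V = ½mv² ⇒ v = √(2|q|V/m) = √(2·4.8×10⁻¹⁹·545/5.8×10⁻²⁶) ≈ 9.498×10⁴ m/s.
In the field: r = mv/(|q|B) = (5.8×10⁻²⁶)(9.498×10⁴)/((4.8×10⁻¹⁹)(0.110)) ≈ 0.104 m.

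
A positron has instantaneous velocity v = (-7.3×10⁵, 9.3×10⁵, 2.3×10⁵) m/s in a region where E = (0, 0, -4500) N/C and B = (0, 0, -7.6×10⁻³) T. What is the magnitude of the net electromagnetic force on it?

|F| ≈ 1.61×10⁻¹⁵ N

v×B = (-7070, -5550, 0) N/C.
E + v×B = (-7070, -5550, -4500) N/C.
F = q(E + v×B) = (1.602×10⁻¹⁹ C)·(-7070, -5550, -4500) = (-1.13×10⁻¹⁵, -8.89×10⁻¹⁶, -7.21×10⁻¹⁶) N.
|F| = 1.61×10⁻¹⁵ N.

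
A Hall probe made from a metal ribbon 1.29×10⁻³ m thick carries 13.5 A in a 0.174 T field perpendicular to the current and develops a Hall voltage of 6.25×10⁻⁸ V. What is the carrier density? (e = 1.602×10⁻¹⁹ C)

n ≈ 1.82×10²⁹ m⁻³

From V_H = IB/(n e t), n = IB/(V_H e t).
n = (13.5)(0.174)/((6.25×10⁻⁸)(1.602×10⁻¹⁹)(1.29×10⁻³)) ≈ 1.82×10²⁹ m⁻³.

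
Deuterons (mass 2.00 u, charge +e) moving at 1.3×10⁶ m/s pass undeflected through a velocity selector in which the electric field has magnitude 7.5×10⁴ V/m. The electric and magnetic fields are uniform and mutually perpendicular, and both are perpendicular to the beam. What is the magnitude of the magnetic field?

Balance of forces in the selector: qE = qvB ⇒ B = E/v.
B = 7.5×10⁴/1.3×10⁶ = 0.058 T.

B = 0.058 T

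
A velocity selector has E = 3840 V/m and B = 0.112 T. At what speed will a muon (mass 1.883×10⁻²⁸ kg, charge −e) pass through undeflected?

Zero net Lorentz force requires |qE| = |q v×B|, i.e. E = vB.
v = E/B = 3840/0.112 = 3.43×10⁴ m/s.
The result is independent of the particle's charge and mass.

v = 3.43×10⁴ m/s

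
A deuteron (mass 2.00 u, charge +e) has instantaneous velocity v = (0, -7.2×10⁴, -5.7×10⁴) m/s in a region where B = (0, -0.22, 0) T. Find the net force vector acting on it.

v×B = (-1.25×10⁴, 0, 0) N/C.
F = q v×B = (1.602×10⁻¹⁹ C)·(-1.25×10⁴, 0, 0) = (-2.01×10⁻¹⁵, 0, 0) N.

F ≈ (-2.01×10⁻¹⁵, 0, 0) N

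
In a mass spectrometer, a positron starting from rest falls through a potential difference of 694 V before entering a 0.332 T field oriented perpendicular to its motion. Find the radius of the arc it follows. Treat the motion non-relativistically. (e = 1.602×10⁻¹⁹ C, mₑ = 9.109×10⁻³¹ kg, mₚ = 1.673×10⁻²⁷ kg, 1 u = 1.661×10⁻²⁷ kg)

Acceleration: |q|V = ½mv² ⇒ v = √(2|q|V/m) = √(2·1.602×10⁻¹⁹·694/9.109×10⁻³¹) ≈ 1.562×10⁷ m/s.
In the field: r = mv/(|q|B) = (9.109×10⁻³¹)(1.562×10⁷)/((1.602×10⁻¹⁹)(0.332)) ≈ 2.68×10⁻⁴ m.

r ≈ 2.68×10⁻⁴ m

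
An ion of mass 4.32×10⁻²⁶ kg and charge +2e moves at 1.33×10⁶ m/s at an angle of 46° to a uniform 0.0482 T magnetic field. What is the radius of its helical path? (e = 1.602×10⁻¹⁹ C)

r ≈ 2.68 m

v⊥ = v sinθ = 1.33×10⁶·sin46° ≈ 9.567×10⁵ m/s.
r = m v⊥/(|q|B) = (4.32×10⁻²⁶)(9.567×10⁵)/((3.204×10⁻¹⁹)(0.0482)) ≈ 2.68 m.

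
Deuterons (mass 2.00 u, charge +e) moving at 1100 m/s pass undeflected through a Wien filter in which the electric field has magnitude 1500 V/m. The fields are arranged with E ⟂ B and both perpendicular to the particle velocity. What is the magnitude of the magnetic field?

B = 1.4 T

Balance of forces in the selector: qE = qvB ⇒ B = E/v.
B = 1500/1100 = 1.4 T.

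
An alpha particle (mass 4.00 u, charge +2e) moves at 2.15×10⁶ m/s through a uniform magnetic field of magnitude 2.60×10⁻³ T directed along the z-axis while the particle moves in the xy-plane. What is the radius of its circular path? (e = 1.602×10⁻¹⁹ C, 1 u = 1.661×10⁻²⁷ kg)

The magnetic force provides the centripetal force: |q|vB = mv²/r.
r = mv/(|q|B) = (6.644×10⁻²⁷)(2.15×10⁶)/((3.204×10⁻¹⁹)(2.60×10⁻³)) ≈ 17.1 m.

r ≈ 17.1 m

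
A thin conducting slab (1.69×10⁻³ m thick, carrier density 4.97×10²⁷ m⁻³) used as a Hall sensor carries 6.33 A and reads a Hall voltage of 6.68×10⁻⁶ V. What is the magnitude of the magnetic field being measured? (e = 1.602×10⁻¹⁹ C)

B ≈ 1.42 T

From V_H = IB/(n e t), B = V_H n e t / I.
B = (6.68×10⁻⁶)(4.97×10²⁷)(1.602×10⁻¹⁹)(1.69×10⁻³)/6.33 ≈ 1.42 T.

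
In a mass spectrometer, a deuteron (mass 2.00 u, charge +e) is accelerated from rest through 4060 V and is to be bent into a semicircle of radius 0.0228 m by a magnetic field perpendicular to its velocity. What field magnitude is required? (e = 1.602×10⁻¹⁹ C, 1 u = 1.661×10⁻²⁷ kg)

v = √(2|q|V/m) = √(2·1.602×10⁻¹⁹·4060/3.322×10⁻²⁷) ≈ 6.258×10⁵ m/s.
B = mv/(|q|r) = (3.322×10⁻²⁷)(6.258×10⁵)/((1.602×10⁻¹⁹)(0.0228)) ≈ 0.569 T.

B ≈ 0.569 T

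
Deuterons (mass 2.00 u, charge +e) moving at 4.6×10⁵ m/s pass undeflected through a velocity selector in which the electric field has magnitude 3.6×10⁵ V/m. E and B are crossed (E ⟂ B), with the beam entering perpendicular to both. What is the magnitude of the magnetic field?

Balance of forces in the selector: qE = qvB ⇒ B = E/v.
B = 3.6×10⁵/4.6×10⁵ = 0.78 T.

B = 0.78 T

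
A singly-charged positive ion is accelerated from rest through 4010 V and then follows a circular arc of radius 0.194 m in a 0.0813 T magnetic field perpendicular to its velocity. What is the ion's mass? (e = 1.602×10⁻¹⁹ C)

m ≈ 4.97×10⁻²⁷ kg

Combine |q|V = ½mv² and r = mv/(|q|B): eliminate v to get m = qB²r²/(2V).
m = (1.602×10⁻¹⁹)(0.0813)²(0.194)²/(2·4010) ≈ 4.97×10⁻²⁷ kg.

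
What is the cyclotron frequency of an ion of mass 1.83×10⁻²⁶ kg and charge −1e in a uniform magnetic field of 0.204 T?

f ≈ 2.84×10⁵ Hz

f = |q|B/(2πm).
f = (1.602×10⁻¹⁹)(0.204)/(2π·1.83×10⁻²⁶) ≈ 2.84×10⁵ Hz.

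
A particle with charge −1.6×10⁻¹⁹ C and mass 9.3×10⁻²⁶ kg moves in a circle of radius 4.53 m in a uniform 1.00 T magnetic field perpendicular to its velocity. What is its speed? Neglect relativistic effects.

From |q|vB = mv²/r, v = |q|Br/m.
v = (1.6×10⁻¹⁹)(1.00)(4.53)/9.3×10⁻²⁶ ≈ 7.79×10⁶ m/s.

v ≈ 7.79×10⁶ m/s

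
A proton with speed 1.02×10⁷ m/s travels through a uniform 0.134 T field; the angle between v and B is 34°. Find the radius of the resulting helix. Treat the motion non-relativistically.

r ≈ 0.445 m

v⊥ = v sinθ = 1.02×10⁷·sin34° ≈ 5.704×10⁶ m/s.
r = m v⊥/(|q|B) = (1.673×10⁻²⁷)(5.704×10⁶)/((1.602×10⁻¹⁹)(0.134)) ≈ 0.445 m.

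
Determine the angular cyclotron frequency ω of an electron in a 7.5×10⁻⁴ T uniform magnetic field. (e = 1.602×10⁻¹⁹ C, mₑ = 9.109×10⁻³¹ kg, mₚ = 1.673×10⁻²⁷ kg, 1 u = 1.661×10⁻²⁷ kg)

ω ≈ 1.3×10⁸ rad/s

ω = |q|B/m.
ω = (1.602×10⁻¹⁹)(7.5×10⁻⁴)/9.109×10⁻³¹ ≈ 1.3×10⁸ rad/s.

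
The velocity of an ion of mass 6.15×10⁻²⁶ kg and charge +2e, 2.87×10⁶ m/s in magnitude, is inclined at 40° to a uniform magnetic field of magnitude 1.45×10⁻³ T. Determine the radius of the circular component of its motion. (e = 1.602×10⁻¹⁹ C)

r ≈ 244 m

v⊥ = v sinθ = 2.87×10⁶·sin40° ≈ 1.845×10⁶ m/s.
r = m v⊥/(|q|B) = (6.15×10⁻²⁶)(1.845×10⁶)/((3.204×10⁻¹⁹)(1.45×10⁻³)) ≈ 244 m.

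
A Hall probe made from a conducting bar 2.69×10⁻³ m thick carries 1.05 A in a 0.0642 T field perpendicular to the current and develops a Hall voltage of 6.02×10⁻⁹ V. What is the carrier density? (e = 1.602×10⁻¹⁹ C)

n ≈ 2.60×10²⁸ m⁻³

From V_H = IB/(n e t), n = IB/(V_H e t).
n = (1.05)(0.0642)/((6.02×10⁻⁹)(1.602×10⁻¹⁹)(2.69×10⁻³)) ≈ 2.60×10²⁸ m⁻³.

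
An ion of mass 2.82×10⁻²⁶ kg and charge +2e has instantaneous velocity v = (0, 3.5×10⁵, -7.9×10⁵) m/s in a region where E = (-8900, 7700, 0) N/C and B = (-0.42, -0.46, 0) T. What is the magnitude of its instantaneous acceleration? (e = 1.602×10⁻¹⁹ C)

|a| ≈ 5.96×10¹² m/s²

v×B = (-3.63×10⁵, 3.32×10⁵, 1.47×10⁵) N/C.
E + v×B = (-3.72×10⁵, 3.40×10⁵, 1.47×10⁵) N/C.
F = q(E + v×B) = (3.204×10⁻¹⁹ C)·(-3.72×10⁵, 3.40×10⁵, 1.47×10⁵) = (-1.19×10⁻¹³, 1.09×10⁻¹³, 4.71×10⁻¹⁴) N.
|a| = |F|/m = 1.682×10⁻¹³/2.82×10⁻²⁶ ≈ 5.96×10¹² m/s².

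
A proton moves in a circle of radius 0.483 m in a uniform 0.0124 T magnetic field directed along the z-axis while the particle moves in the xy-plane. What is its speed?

v ≈ 5.74×10⁵ m/s

From |q|vB = mv²/r, v = |q|Br/m.
v = (1.602×10⁻¹⁹)(0.0124)(0.483)/1.673×10⁻²⁷ ≈ 5.74×10⁵ m/s.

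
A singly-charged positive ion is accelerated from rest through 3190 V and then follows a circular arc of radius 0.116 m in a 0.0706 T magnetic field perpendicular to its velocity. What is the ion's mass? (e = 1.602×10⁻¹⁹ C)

m ≈ 1.68×10⁻²⁷ kg

Combine |q|V = ½mv² and r = mv/(|q|B): eliminate v to get m = qB²r²/(2V).
m = (1.602×10⁻¹⁹)(0.0706)²(0.116)²/(2·3190) ≈ 1.68×10⁻²⁷ kg.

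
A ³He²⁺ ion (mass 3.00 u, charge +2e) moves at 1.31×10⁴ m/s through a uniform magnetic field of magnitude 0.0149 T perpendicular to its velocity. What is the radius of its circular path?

The magnetic force provides the centripetal force: |q|vB = mv²/r.
r = mv/(|q|B) = (4.983×10⁻²⁷)(1.31×10⁴)/((3.204×10⁻¹⁹)(0.0149)) ≈ 0.0137 m.

r ≈ 0.0137 m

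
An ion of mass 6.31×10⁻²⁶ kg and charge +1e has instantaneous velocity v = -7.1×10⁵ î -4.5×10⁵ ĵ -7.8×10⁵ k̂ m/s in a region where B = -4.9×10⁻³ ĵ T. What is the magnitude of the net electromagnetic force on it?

v×B = (-3820, 0, 3480) N/C.
F = q v×B = (1.602×10⁻¹⁹ C)·(-3820, 0, 3480) = (-6.12×10⁻¹⁶, 0, 5.57×10⁻¹⁶) N.
|F| = 8.28×10⁻¹⁶ N.

|F| ≈ 8.28×10⁻¹⁶ N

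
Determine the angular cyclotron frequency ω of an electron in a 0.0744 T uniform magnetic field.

ω = |q|B/m.
ω = (1.602×10⁻¹⁹)(0.0744)/9.109×10⁻³¹ ≈ 1.31×10¹⁰ rad/s.

ω ≈ 1.31×10¹⁰ rad/s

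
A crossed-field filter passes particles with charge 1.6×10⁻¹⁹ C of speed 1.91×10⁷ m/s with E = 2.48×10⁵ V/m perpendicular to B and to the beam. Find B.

Balance of forces in the selector: qE = qvB ⇒ B = E/v.
B = 2.48×10⁵/1.91×10⁷ = 0.0130 T.

B = 0.0130 T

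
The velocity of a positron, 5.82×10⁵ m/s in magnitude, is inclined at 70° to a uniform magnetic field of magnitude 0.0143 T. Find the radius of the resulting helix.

r ≈ 2.17×10⁻⁴ m

v⊥ = v sinθ = 5.82×10⁵·sin70° ≈ 5.469×10⁵ m/s.
r = m v⊥/(|q|B) = (9.109×10⁻³¹)(5.469×10⁵)/((1.602×10⁻¹⁹)(0.0143)) ≈ 2.17×10⁻⁴ m.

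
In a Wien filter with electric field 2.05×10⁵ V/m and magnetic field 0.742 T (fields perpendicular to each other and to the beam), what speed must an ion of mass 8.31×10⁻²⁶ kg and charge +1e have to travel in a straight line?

For undeflected motion the electric and magnetic forces balance: qE = qvB.
v = E/B = 2.05×10⁵/0.742 = 2.76×10⁵ m/s.

v = 2.76×10⁵ m/s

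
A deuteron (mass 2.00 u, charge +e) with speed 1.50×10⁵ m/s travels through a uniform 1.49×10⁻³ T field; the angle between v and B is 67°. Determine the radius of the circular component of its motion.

v⊥ = v sinθ = 1.50×10⁵·sin67° ≈ 1.381×10⁵ m/s.
r = m v⊥/(|q|B) = (3.322×10⁻²⁷)(1.381×10⁵)/((1.602×10⁻¹⁹)(1.49×10⁻³)) ≈ 1.92 m.

r ≈ 1.92 m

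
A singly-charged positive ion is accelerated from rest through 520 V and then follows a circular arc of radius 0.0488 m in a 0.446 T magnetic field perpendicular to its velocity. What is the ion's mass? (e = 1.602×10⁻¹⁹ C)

Combine |q|V = ½mv² and r = mv/(|q|B): eliminate v to get m = qB²r²/(2V).
m = (1.602×10⁻¹⁹)(0.446)²(0.0488)²/(2·520) ≈ 7.30×10⁻²⁶ kg.

m ≈ 7.30×10⁻²⁶ kg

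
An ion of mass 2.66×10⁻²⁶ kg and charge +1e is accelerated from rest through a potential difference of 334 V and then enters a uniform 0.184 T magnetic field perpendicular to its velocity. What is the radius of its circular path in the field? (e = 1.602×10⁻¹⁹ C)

Acceleration: |q|V = ½mv² ⇒ v = √(2|q|V/m) = √(2·1.602×10⁻¹⁹·334/2.66×10⁻²⁶) ≈ 6.343×10⁴ m/s.
In the field: r = mv/(|q|B) = (2.66×10⁻²⁶)(6.343×10⁴)/((1.602×10⁻¹⁹)(0.184)) ≈ 0.0572 m.

r ≈ 0.0572 m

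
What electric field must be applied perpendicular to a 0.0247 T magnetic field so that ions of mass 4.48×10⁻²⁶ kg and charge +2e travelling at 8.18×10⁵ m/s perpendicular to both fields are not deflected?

For straight-line motion qE = qvB, so E = vB.
E = 8.18×10⁵ × 0.0247 = 2.02×10⁴ V/m.

E = 2.02×10⁴ V/m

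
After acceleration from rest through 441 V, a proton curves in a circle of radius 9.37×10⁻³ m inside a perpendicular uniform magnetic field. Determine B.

v = √(2|q|V/m) = √(2·1.602×10⁻¹⁹·441/1.673×10⁻²⁷) ≈ 2.906×10⁵ m/s.
B = mv/(|q|r) = (1.673×10⁻²⁷)(2.906×10⁵)/((1.602×10⁻¹⁹)(9.37×10⁻³)) ≈ 0.324 T.

B ≈ 0.324 T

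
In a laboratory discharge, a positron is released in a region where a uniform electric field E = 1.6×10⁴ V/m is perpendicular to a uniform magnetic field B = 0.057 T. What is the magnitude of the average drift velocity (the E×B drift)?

v_d ≈ 2.8×10⁵ m/s

In crossed fields the guiding centre drifts at v_d = |E×B|/B² = E/B, independent of charge and mass.
v_d = 1.6×10⁴/0.057 = 2.8×10⁵ m/s.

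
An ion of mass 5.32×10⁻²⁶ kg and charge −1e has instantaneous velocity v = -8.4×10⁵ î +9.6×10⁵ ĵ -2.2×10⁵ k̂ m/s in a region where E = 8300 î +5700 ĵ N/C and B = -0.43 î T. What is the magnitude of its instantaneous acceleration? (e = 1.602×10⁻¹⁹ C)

v×B = (0, 9.46×10⁴, 4.13×10⁵) N/C.
E + v×B = (8300, 1.00×10⁵, 4.13×10⁵) N/C.
F = q(E + v×B) = (−1.602×10⁻¹⁹ C)·(8300, 1.00×10⁵, 4.13×10⁵) = (-1.33×10⁻¹⁵, -1.61×10⁻¹⁴, -6.61×10⁻¹⁴) N.
|a| = |F|/m = 6.807×10⁻¹⁴/5.32×10⁻²⁶ ≈ 1.28×10¹² m/s².

|a| ≈ 1.28×10¹² m/s²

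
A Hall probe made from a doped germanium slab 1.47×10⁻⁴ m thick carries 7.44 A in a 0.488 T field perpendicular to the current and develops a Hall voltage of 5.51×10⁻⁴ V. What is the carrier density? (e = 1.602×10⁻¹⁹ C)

From V_H = IB/(n e t), n = IB/(V_H e t).
n = (7.44)(0.488)/((5.51×10⁻⁴)(1.602×10⁻¹⁹)(1.47×10⁻⁴)) ≈ 2.80×10²⁶ m⁻³.

n ≈ 2.80×10²⁶ m⁻³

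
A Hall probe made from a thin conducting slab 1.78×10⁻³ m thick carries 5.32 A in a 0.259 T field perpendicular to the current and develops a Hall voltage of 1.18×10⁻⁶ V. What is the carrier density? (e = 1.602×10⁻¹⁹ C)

From V_H = IB/(n e t), n = IB/(V_H e t).
n = (5.32)(0.259)/((1.18×10⁻⁶)(1.602×10⁻¹⁹)(1.78×10⁻³)) ≈ 4.09×10²⁷ m⁻³.

n ≈ 4.09×10²⁷ m⁻³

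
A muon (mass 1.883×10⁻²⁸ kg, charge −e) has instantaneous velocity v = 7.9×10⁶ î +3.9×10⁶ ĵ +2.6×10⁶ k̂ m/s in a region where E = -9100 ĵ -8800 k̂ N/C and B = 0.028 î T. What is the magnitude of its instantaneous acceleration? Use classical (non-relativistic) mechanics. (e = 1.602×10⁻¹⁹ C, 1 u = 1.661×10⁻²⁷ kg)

v×B = (0, 7.28×10⁴, -1.09×10⁵) N/C.
E + v×B = (0, 6.37×10⁴, -1.18×10⁵) N/C.
F = q(E + v×B) = (−1.602×10⁻¹⁹ C)·(0, 6.37×10⁴, -1.18×10⁵) = (0, -1.02×10⁻¹⁴, 1.89×10⁻¹⁴) N.
|a| = |F|/m = 2.148×10⁻¹⁴/1.883×10⁻²⁸ ≈ 1.14×10¹⁴ m/s².

|a| ≈ 1.14×10¹⁴ m/s²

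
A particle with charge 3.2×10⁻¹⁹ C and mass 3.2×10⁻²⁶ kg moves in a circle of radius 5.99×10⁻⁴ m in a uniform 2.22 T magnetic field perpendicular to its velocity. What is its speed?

v ≈ 1.33×10⁴ m/s

From |q|vB = mv²/r, v = |q|Br/m.
v = (3.2×10⁻¹⁹)(2.22)(5.99×10⁻⁴)/3.2×10⁻²⁶ ≈ 1.33×10⁴ m/s.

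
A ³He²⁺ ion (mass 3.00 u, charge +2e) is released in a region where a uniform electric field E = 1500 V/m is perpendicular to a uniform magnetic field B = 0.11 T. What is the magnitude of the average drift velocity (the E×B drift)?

v_d ≈ 1.4×10⁴ m/s

The E×B drift speed is v_d = E/B.
v_d = 1500/0.11 = 1.4×10⁴ m/s.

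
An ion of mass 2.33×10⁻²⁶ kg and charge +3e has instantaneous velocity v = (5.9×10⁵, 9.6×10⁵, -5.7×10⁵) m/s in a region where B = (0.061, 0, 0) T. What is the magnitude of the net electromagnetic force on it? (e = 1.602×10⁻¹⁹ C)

v×B = (0, -3.48×10⁴, -5.86×10⁴) N/C.
F = q v×B = (4.806×10⁻¹⁹ C)·(0, -3.48×10⁴, -5.86×10⁴) = (0, -1.67×10⁻¹⁴, -2.81×10⁻¹⁴) N.
|F| = 3.27×10⁻¹⁴ N.

|F| ≈ 3.27×10⁻¹⁴ N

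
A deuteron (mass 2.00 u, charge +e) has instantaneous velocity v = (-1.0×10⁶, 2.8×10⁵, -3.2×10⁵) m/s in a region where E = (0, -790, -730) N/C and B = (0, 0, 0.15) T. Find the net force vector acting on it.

v×B = (4.20×10⁴, 1.50×10⁵, 0) N/C.
E + v×B = (4.20×10⁴, 1.49×10⁵, -730) N/C.
F = q(E + v×B) = (1.602×10⁻¹⁹ C)·(4.20×10⁴, 1.49×10⁵, -730) = (6.73×10⁻¹⁵, 2.39×10⁻¹⁴, -1.17×10⁻¹⁶) N.

F ≈ (6.73×10⁻¹⁵, 2.39×10⁻¹⁴, -1.17×10⁻¹⁶) N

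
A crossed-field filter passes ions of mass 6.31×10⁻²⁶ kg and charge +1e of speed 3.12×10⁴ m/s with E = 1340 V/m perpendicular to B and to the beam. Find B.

Balance of forces in the selector: qE = qvB ⇒ B = E/v.
B = 1340/3.12×10⁴ = 0.0429 T.

B = 0.0429 T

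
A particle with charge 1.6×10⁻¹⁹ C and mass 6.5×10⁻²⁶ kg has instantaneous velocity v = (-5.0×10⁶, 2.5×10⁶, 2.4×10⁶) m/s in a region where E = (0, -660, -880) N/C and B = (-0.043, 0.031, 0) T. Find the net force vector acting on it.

v×B = (-7.44×10⁴, -1.03×10⁵, -4.75×10⁴) N/C.
E + v×B = (-7.44×10⁴, -1.04×10⁵, -4.84×10⁴) N/C.
F = q(E + v×B) = (1.6×10⁻¹⁹ C)·(-7.44×10⁴, -1.04×10⁵, -4.84×10⁴) = (-1.19×10⁻¹⁴, -1.66×10⁻¹⁴, -7.74×10⁻¹⁵) N.

F ≈ (-1.19×10⁻¹⁴, -1.66×10⁻¹⁴, -7.74×10⁻¹⁵) N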